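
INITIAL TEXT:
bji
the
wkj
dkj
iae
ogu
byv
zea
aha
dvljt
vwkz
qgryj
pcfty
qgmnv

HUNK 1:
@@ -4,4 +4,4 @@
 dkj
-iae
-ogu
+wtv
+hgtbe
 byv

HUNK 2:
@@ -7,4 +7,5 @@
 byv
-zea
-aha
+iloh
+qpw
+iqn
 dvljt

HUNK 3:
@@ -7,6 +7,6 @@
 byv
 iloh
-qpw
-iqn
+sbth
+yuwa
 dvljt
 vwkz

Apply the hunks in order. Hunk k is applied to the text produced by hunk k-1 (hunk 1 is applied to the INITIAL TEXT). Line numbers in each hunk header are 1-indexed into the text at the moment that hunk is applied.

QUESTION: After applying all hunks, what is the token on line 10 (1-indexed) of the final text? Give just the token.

Hunk 1: at line 4 remove [iae,ogu] add [wtv,hgtbe] -> 14 lines: bji the wkj dkj wtv hgtbe byv zea aha dvljt vwkz qgryj pcfty qgmnv
Hunk 2: at line 7 remove [zea,aha] add [iloh,qpw,iqn] -> 15 lines: bji the wkj dkj wtv hgtbe byv iloh qpw iqn dvljt vwkz qgryj pcfty qgmnv
Hunk 3: at line 7 remove [qpw,iqn] add [sbth,yuwa] -> 15 lines: bji the wkj dkj wtv hgtbe byv iloh sbth yuwa dvljt vwkz qgryj pcfty qgmnv
Final line 10: yuwa

Answer: yuwa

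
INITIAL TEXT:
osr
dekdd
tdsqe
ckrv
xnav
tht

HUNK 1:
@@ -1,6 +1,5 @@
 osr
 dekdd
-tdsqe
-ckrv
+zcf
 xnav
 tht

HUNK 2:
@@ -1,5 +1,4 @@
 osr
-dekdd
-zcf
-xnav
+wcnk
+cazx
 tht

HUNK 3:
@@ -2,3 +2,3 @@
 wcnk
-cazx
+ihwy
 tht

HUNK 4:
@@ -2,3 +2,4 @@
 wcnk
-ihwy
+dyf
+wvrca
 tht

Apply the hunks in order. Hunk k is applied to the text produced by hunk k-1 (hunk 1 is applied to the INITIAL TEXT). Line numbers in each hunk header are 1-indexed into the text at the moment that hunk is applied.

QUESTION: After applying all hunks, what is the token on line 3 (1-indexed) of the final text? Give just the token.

Answer: dyf

Derivation:
Hunk 1: at line 1 remove [tdsqe,ckrv] add [zcf] -> 5 lines: osr dekdd zcf xnav tht
Hunk 2: at line 1 remove [dekdd,zcf,xnav] add [wcnk,cazx] -> 4 lines: osr wcnk cazx tht
Hunk 3: at line 2 remove [cazx] add [ihwy] -> 4 lines: osr wcnk ihwy tht
Hunk 4: at line 2 remove [ihwy] add [dyf,wvrca] -> 5 lines: osr wcnk dyf wvrca tht
Final line 3: dyf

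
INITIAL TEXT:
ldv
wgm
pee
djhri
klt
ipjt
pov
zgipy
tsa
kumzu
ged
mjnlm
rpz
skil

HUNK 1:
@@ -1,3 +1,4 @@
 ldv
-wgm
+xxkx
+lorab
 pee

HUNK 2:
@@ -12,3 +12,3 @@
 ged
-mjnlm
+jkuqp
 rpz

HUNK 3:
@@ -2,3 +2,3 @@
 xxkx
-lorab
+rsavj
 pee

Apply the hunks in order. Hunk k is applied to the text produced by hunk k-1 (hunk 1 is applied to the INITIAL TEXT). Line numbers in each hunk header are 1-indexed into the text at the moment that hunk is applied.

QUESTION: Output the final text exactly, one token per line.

Answer: ldv
xxkx
rsavj
pee
djhri
klt
ipjt
pov
zgipy
tsa
kumzu
ged
jkuqp
rpz
skil

Derivation:
Hunk 1: at line 1 remove [wgm] add [xxkx,lorab] -> 15 lines: ldv xxkx lorab pee djhri klt ipjt pov zgipy tsa kumzu ged mjnlm rpz skil
Hunk 2: at line 12 remove [mjnlm] add [jkuqp] -> 15 lines: ldv xxkx lorab pee djhri klt ipjt pov zgipy tsa kumzu ged jkuqp rpz skil
Hunk 3: at line 2 remove [lorab] add [rsavj] -> 15 lines: ldv xxkx rsavj pee djhri klt ipjt pov zgipy tsa kumzu ged jkuqp rpz skil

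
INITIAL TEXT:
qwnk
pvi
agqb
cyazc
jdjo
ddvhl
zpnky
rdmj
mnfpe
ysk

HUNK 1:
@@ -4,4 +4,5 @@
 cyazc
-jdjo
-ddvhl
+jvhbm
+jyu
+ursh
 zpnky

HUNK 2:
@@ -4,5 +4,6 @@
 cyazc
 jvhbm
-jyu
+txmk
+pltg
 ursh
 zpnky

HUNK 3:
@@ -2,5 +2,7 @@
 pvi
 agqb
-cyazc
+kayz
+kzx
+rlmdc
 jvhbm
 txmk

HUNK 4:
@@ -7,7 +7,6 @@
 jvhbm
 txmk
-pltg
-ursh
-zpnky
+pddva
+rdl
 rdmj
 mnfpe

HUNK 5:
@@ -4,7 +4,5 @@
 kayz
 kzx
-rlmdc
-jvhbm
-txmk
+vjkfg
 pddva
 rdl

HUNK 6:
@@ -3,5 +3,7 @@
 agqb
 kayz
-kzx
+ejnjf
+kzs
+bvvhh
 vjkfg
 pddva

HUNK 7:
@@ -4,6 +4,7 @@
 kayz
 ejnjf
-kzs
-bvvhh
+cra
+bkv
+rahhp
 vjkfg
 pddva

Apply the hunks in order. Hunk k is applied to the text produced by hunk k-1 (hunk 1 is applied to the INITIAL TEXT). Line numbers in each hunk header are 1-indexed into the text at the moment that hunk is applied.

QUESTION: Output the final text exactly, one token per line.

Hunk 1: at line 4 remove [jdjo,ddvhl] add [jvhbm,jyu,ursh] -> 11 lines: qwnk pvi agqb cyazc jvhbm jyu ursh zpnky rdmj mnfpe ysk
Hunk 2: at line 4 remove [jyu] add [txmk,pltg] -> 12 lines: qwnk pvi agqb cyazc jvhbm txmk pltg ursh zpnky rdmj mnfpe ysk
Hunk 3: at line 2 remove [cyazc] add [kayz,kzx,rlmdc] -> 14 lines: qwnk pvi agqb kayz kzx rlmdc jvhbm txmk pltg ursh zpnky rdmj mnfpe ysk
Hunk 4: at line 7 remove [pltg,ursh,zpnky] add [pddva,rdl] -> 13 lines: qwnk pvi agqb kayz kzx rlmdc jvhbm txmk pddva rdl rdmj mnfpe ysk
Hunk 5: at line 4 remove [rlmdc,jvhbm,txmk] add [vjkfg] -> 11 lines: qwnk pvi agqb kayz kzx vjkfg pddva rdl rdmj mnfpe ysk
Hunk 6: at line 3 remove [kzx] add [ejnjf,kzs,bvvhh] -> 13 lines: qwnk pvi agqb kayz ejnjf kzs bvvhh vjkfg pddva rdl rdmj mnfpe ysk
Hunk 7: at line 4 remove [kzs,bvvhh] add [cra,bkv,rahhp] -> 14 lines: qwnk pvi agqb kayz ejnjf cra bkv rahhp vjkfg pddva rdl rdmj mnfpe ysk

Answer: qwnk
pvi
agqb
kayz
ejnjf
cra
bkv
rahhp
vjkfg
pddva
rdl
rdmj
mnfpe
ysk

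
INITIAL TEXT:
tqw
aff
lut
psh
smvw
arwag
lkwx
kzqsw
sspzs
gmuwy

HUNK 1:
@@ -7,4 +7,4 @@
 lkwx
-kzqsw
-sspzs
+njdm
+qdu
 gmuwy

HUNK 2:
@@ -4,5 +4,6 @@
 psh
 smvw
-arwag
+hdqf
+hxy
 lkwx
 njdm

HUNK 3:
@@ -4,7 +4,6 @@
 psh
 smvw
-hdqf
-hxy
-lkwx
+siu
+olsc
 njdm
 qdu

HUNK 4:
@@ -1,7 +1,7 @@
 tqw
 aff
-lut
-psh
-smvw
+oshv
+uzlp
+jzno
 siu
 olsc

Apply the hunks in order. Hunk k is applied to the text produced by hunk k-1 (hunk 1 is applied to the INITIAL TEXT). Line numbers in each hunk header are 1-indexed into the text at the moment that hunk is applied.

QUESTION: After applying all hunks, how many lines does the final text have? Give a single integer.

Answer: 10

Derivation:
Hunk 1: at line 7 remove [kzqsw,sspzs] add [njdm,qdu] -> 10 lines: tqw aff lut psh smvw arwag lkwx njdm qdu gmuwy
Hunk 2: at line 4 remove [arwag] add [hdqf,hxy] -> 11 lines: tqw aff lut psh smvw hdqf hxy lkwx njdm qdu gmuwy
Hunk 3: at line 4 remove [hdqf,hxy,lkwx] add [siu,olsc] -> 10 lines: tqw aff lut psh smvw siu olsc njdm qdu gmuwy
Hunk 4: at line 1 remove [lut,psh,smvw] add [oshv,uzlp,jzno] -> 10 lines: tqw aff oshv uzlp jzno siu olsc njdm qdu gmuwy
Final line count: 10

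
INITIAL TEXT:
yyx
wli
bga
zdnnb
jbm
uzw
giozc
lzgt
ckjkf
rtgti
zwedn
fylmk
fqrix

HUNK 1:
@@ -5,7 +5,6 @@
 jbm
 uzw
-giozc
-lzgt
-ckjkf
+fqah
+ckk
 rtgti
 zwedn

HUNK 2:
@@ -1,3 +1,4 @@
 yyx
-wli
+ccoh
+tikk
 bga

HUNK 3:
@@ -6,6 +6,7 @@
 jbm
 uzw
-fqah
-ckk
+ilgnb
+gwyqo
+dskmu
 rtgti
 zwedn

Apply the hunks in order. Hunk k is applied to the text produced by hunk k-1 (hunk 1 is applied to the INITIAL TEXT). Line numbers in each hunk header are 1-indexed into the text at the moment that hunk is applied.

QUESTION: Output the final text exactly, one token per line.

Answer: yyx
ccoh
tikk
bga
zdnnb
jbm
uzw
ilgnb
gwyqo
dskmu
rtgti
zwedn
fylmk
fqrix

Derivation:
Hunk 1: at line 5 remove [giozc,lzgt,ckjkf] add [fqah,ckk] -> 12 lines: yyx wli bga zdnnb jbm uzw fqah ckk rtgti zwedn fylmk fqrix
Hunk 2: at line 1 remove [wli] add [ccoh,tikk] -> 13 lines: yyx ccoh tikk bga zdnnb jbm uzw fqah ckk rtgti zwedn fylmk fqrix
Hunk 3: at line 6 remove [fqah,ckk] add [ilgnb,gwyqo,dskmu] -> 14 lines: yyx ccoh tikk bga zdnnb jbm uzw ilgnb gwyqo dskmu rtgti zwedn fylmk fqrix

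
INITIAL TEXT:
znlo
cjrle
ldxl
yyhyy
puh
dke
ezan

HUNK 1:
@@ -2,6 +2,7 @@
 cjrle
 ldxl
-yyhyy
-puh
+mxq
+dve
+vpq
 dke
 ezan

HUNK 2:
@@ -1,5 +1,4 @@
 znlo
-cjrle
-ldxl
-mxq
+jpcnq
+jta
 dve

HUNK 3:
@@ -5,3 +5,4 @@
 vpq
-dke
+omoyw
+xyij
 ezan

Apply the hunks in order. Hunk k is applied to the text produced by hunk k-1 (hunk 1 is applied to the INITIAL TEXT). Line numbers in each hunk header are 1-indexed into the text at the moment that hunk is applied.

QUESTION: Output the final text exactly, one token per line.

Hunk 1: at line 2 remove [yyhyy,puh] add [mxq,dve,vpq] -> 8 lines: znlo cjrle ldxl mxq dve vpq dke ezan
Hunk 2: at line 1 remove [cjrle,ldxl,mxq] add [jpcnq,jta] -> 7 lines: znlo jpcnq jta dve vpq dke ezan
Hunk 3: at line 5 remove [dke] add [omoyw,xyij] -> 8 lines: znlo jpcnq jta dve vpq omoyw xyij ezan

Answer: znlo
jpcnq
jta
dve
vpq
omoyw
xyij
ezan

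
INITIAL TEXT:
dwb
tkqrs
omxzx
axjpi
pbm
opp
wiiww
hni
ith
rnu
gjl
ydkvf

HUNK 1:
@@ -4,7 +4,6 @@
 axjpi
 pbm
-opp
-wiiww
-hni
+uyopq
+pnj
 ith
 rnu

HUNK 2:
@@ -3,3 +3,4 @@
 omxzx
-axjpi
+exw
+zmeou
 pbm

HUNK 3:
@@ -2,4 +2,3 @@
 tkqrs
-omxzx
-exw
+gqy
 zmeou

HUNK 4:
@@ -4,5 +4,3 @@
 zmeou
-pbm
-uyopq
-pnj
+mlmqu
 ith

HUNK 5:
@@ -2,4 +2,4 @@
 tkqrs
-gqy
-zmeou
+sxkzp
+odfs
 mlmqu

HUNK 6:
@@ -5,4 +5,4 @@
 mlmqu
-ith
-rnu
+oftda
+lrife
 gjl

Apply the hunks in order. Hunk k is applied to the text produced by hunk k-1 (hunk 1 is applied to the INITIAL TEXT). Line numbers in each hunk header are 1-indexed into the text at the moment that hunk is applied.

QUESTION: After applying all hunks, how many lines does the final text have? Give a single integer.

Hunk 1: at line 4 remove [opp,wiiww,hni] add [uyopq,pnj] -> 11 lines: dwb tkqrs omxzx axjpi pbm uyopq pnj ith rnu gjl ydkvf
Hunk 2: at line 3 remove [axjpi] add [exw,zmeou] -> 12 lines: dwb tkqrs omxzx exw zmeou pbm uyopq pnj ith rnu gjl ydkvf
Hunk 3: at line 2 remove [omxzx,exw] add [gqy] -> 11 lines: dwb tkqrs gqy zmeou pbm uyopq pnj ith rnu gjl ydkvf
Hunk 4: at line 4 remove [pbm,uyopq,pnj] add [mlmqu] -> 9 lines: dwb tkqrs gqy zmeou mlmqu ith rnu gjl ydkvf
Hunk 5: at line 2 remove [gqy,zmeou] add [sxkzp,odfs] -> 9 lines: dwb tkqrs sxkzp odfs mlmqu ith rnu gjl ydkvf
Hunk 6: at line 5 remove [ith,rnu] add [oftda,lrife] -> 9 lines: dwb tkqrs sxkzp odfs mlmqu oftda lrife gjl ydkvf
Final line count: 9

Answer: 9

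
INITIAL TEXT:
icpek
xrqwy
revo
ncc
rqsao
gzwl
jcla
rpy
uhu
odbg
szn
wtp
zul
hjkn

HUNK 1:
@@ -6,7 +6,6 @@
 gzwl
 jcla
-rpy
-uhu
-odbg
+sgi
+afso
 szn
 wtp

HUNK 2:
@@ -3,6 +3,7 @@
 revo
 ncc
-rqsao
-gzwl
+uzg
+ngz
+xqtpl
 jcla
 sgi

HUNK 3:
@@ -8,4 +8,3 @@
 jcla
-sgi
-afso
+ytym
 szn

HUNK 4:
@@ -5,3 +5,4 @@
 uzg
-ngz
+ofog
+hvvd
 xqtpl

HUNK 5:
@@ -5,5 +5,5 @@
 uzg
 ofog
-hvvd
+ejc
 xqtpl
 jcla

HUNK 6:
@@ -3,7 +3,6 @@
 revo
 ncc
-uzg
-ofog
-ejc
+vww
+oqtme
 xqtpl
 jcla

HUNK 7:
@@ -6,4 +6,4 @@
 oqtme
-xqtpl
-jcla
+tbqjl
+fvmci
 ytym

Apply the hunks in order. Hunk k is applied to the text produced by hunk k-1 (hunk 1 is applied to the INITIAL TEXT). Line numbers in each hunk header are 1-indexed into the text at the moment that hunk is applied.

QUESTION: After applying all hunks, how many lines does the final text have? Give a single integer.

Hunk 1: at line 6 remove [rpy,uhu,odbg] add [sgi,afso] -> 13 lines: icpek xrqwy revo ncc rqsao gzwl jcla sgi afso szn wtp zul hjkn
Hunk 2: at line 3 remove [rqsao,gzwl] add [uzg,ngz,xqtpl] -> 14 lines: icpek xrqwy revo ncc uzg ngz xqtpl jcla sgi afso szn wtp zul hjkn
Hunk 3: at line 8 remove [sgi,afso] add [ytym] -> 13 lines: icpek xrqwy revo ncc uzg ngz xqtpl jcla ytym szn wtp zul hjkn
Hunk 4: at line 5 remove [ngz] add [ofog,hvvd] -> 14 lines: icpek xrqwy revo ncc uzg ofog hvvd xqtpl jcla ytym szn wtp zul hjkn
Hunk 5: at line 5 remove [hvvd] add [ejc] -> 14 lines: icpek xrqwy revo ncc uzg ofog ejc xqtpl jcla ytym szn wtp zul hjkn
Hunk 6: at line 3 remove [uzg,ofog,ejc] add [vww,oqtme] -> 13 lines: icpek xrqwy revo ncc vww oqtme xqtpl jcla ytym szn wtp zul hjkn
Hunk 7: at line 6 remove [xqtpl,jcla] add [tbqjl,fvmci] -> 13 lines: icpek xrqwy revo ncc vww oqtme tbqjl fvmci ytym szn wtp zul hjkn
Final line count: 13

Answer: 13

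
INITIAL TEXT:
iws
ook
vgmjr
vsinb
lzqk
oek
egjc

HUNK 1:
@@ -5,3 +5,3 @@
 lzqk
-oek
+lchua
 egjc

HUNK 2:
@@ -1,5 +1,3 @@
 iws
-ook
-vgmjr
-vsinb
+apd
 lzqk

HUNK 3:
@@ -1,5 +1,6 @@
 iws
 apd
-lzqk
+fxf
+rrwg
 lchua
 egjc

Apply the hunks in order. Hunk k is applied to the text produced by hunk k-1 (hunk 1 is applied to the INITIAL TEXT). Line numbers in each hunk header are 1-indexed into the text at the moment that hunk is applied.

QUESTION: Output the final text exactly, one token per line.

Answer: iws
apd
fxf
rrwg
lchua
egjc

Derivation:
Hunk 1: at line 5 remove [oek] add [lchua] -> 7 lines: iws ook vgmjr vsinb lzqk lchua egjc
Hunk 2: at line 1 remove [ook,vgmjr,vsinb] add [apd] -> 5 lines: iws apd lzqk lchua egjc
Hunk 3: at line 1 remove [lzqk] add [fxf,rrwg] -> 6 lines: iws apd fxf rrwg lchua egjc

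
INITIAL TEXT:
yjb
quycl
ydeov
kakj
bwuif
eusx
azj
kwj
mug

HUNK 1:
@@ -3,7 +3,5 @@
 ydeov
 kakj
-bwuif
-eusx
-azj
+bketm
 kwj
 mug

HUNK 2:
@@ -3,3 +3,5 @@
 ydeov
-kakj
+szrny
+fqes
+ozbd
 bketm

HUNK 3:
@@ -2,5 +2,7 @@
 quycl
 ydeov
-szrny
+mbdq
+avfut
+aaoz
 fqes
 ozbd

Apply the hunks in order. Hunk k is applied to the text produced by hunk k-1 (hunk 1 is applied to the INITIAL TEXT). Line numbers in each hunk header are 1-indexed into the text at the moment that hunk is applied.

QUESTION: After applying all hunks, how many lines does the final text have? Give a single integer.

Answer: 11

Derivation:
Hunk 1: at line 3 remove [bwuif,eusx,azj] add [bketm] -> 7 lines: yjb quycl ydeov kakj bketm kwj mug
Hunk 2: at line 3 remove [kakj] add [szrny,fqes,ozbd] -> 9 lines: yjb quycl ydeov szrny fqes ozbd bketm kwj mug
Hunk 3: at line 2 remove [szrny] add [mbdq,avfut,aaoz] -> 11 lines: yjb quycl ydeov mbdq avfut aaoz fqes ozbd bketm kwj mug
Final line count: 11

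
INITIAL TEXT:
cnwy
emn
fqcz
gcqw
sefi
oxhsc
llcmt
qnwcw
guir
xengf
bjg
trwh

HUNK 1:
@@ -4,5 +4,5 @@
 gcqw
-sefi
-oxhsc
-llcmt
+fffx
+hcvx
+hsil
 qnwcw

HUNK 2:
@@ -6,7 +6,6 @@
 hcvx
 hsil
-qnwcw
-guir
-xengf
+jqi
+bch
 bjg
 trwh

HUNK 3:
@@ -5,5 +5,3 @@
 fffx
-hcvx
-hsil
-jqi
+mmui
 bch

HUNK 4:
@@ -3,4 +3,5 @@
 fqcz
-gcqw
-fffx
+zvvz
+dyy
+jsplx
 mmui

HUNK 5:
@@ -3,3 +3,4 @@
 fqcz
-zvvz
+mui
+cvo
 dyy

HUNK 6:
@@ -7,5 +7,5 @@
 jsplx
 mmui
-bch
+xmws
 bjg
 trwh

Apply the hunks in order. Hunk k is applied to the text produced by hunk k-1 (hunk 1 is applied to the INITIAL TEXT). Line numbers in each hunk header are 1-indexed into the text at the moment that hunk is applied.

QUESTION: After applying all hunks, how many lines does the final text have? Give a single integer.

Hunk 1: at line 4 remove [sefi,oxhsc,llcmt] add [fffx,hcvx,hsil] -> 12 lines: cnwy emn fqcz gcqw fffx hcvx hsil qnwcw guir xengf bjg trwh
Hunk 2: at line 6 remove [qnwcw,guir,xengf] add [jqi,bch] -> 11 lines: cnwy emn fqcz gcqw fffx hcvx hsil jqi bch bjg trwh
Hunk 3: at line 5 remove [hcvx,hsil,jqi] add [mmui] -> 9 lines: cnwy emn fqcz gcqw fffx mmui bch bjg trwh
Hunk 4: at line 3 remove [gcqw,fffx] add [zvvz,dyy,jsplx] -> 10 lines: cnwy emn fqcz zvvz dyy jsplx mmui bch bjg trwh
Hunk 5: at line 3 remove [zvvz] add [mui,cvo] -> 11 lines: cnwy emn fqcz mui cvo dyy jsplx mmui bch bjg trwh
Hunk 6: at line 7 remove [bch] add [xmws] -> 11 lines: cnwy emn fqcz mui cvo dyy jsplx mmui xmws bjg trwh
Final line count: 11

Answer: 11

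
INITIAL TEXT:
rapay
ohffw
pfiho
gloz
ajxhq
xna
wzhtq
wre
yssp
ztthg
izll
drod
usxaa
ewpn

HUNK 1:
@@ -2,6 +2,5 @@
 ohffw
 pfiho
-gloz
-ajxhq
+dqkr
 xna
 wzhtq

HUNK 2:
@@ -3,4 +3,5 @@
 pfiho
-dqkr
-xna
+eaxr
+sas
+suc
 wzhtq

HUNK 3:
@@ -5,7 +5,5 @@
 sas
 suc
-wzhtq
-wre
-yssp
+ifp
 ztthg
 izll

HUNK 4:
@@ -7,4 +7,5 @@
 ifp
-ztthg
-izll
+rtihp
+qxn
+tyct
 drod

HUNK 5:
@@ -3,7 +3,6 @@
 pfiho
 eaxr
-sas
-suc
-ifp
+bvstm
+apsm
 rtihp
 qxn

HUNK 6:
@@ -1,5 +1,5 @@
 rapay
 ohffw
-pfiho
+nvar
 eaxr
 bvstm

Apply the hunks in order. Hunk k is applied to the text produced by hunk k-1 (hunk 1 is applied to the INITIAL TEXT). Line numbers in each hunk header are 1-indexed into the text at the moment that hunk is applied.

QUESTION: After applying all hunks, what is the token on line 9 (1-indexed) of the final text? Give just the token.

Hunk 1: at line 2 remove [gloz,ajxhq] add [dqkr] -> 13 lines: rapay ohffw pfiho dqkr xna wzhtq wre yssp ztthg izll drod usxaa ewpn
Hunk 2: at line 3 remove [dqkr,xna] add [eaxr,sas,suc] -> 14 lines: rapay ohffw pfiho eaxr sas suc wzhtq wre yssp ztthg izll drod usxaa ewpn
Hunk 3: at line 5 remove [wzhtq,wre,yssp] add [ifp] -> 12 lines: rapay ohffw pfiho eaxr sas suc ifp ztthg izll drod usxaa ewpn
Hunk 4: at line 7 remove [ztthg,izll] add [rtihp,qxn,tyct] -> 13 lines: rapay ohffw pfiho eaxr sas suc ifp rtihp qxn tyct drod usxaa ewpn
Hunk 5: at line 3 remove [sas,suc,ifp] add [bvstm,apsm] -> 12 lines: rapay ohffw pfiho eaxr bvstm apsm rtihp qxn tyct drod usxaa ewpn
Hunk 6: at line 1 remove [pfiho] add [nvar] -> 12 lines: rapay ohffw nvar eaxr bvstm apsm rtihp qxn tyct drod usxaa ewpn
Final line 9: tyct

Answer: tyct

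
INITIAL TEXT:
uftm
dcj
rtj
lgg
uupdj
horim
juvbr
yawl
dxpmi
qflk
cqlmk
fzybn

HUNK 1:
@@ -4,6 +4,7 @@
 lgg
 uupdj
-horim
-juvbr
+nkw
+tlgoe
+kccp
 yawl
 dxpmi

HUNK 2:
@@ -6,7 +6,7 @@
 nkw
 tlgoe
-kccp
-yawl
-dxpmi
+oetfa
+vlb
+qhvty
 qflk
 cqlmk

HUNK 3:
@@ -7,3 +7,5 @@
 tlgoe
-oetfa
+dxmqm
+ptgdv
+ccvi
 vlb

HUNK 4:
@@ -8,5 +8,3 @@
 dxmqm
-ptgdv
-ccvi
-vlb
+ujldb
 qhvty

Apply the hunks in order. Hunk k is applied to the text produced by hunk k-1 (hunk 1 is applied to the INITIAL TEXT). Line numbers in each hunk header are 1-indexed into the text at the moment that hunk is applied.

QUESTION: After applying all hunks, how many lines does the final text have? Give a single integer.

Hunk 1: at line 4 remove [horim,juvbr] add [nkw,tlgoe,kccp] -> 13 lines: uftm dcj rtj lgg uupdj nkw tlgoe kccp yawl dxpmi qflk cqlmk fzybn
Hunk 2: at line 6 remove [kccp,yawl,dxpmi] add [oetfa,vlb,qhvty] -> 13 lines: uftm dcj rtj lgg uupdj nkw tlgoe oetfa vlb qhvty qflk cqlmk fzybn
Hunk 3: at line 7 remove [oetfa] add [dxmqm,ptgdv,ccvi] -> 15 lines: uftm dcj rtj lgg uupdj nkw tlgoe dxmqm ptgdv ccvi vlb qhvty qflk cqlmk fzybn
Hunk 4: at line 8 remove [ptgdv,ccvi,vlb] add [ujldb] -> 13 lines: uftm dcj rtj lgg uupdj nkw tlgoe dxmqm ujldb qhvty qflk cqlmk fzybn
Final line count: 13

Answer: 13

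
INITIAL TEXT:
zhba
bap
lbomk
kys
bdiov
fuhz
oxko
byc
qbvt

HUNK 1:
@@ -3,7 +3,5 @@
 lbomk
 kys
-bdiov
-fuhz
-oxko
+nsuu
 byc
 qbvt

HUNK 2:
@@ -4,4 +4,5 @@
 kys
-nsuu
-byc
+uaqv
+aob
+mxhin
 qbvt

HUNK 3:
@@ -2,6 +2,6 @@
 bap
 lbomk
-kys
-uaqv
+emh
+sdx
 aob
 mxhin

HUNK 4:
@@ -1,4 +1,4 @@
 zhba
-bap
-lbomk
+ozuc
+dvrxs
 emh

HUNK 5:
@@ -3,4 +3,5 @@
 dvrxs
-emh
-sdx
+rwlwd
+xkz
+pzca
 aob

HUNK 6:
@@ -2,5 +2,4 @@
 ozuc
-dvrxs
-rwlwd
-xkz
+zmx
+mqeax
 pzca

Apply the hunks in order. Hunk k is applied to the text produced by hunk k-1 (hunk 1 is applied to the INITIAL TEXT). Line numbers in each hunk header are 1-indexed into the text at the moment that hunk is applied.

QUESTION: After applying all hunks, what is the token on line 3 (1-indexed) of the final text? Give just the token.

Answer: zmx

Derivation:
Hunk 1: at line 3 remove [bdiov,fuhz,oxko] add [nsuu] -> 7 lines: zhba bap lbomk kys nsuu byc qbvt
Hunk 2: at line 4 remove [nsuu,byc] add [uaqv,aob,mxhin] -> 8 lines: zhba bap lbomk kys uaqv aob mxhin qbvt
Hunk 3: at line 2 remove [kys,uaqv] add [emh,sdx] -> 8 lines: zhba bap lbomk emh sdx aob mxhin qbvt
Hunk 4: at line 1 remove [bap,lbomk] add [ozuc,dvrxs] -> 8 lines: zhba ozuc dvrxs emh sdx aob mxhin qbvt
Hunk 5: at line 3 remove [emh,sdx] add [rwlwd,xkz,pzca] -> 9 lines: zhba ozuc dvrxs rwlwd xkz pzca aob mxhin qbvt
Hunk 6: at line 2 remove [dvrxs,rwlwd,xkz] add [zmx,mqeax] -> 8 lines: zhba ozuc zmx mqeax pzca aob mxhin qbvt
Final line 3: zmx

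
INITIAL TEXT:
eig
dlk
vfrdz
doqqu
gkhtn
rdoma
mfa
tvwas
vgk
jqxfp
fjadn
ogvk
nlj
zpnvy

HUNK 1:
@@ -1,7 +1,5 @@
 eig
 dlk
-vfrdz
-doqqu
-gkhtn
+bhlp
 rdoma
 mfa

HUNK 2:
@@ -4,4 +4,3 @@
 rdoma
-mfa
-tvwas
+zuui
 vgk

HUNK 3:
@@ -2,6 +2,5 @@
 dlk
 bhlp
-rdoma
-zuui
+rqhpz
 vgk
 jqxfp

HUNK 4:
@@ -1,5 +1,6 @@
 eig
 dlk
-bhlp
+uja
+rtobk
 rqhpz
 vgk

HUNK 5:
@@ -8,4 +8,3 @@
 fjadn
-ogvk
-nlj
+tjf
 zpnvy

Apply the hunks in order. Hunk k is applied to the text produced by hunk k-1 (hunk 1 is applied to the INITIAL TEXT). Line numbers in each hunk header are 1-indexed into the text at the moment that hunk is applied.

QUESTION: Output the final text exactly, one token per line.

Answer: eig
dlk
uja
rtobk
rqhpz
vgk
jqxfp
fjadn
tjf
zpnvy

Derivation:
Hunk 1: at line 1 remove [vfrdz,doqqu,gkhtn] add [bhlp] -> 12 lines: eig dlk bhlp rdoma mfa tvwas vgk jqxfp fjadn ogvk nlj zpnvy
Hunk 2: at line 4 remove [mfa,tvwas] add [zuui] -> 11 lines: eig dlk bhlp rdoma zuui vgk jqxfp fjadn ogvk nlj zpnvy
Hunk 3: at line 2 remove [rdoma,zuui] add [rqhpz] -> 10 lines: eig dlk bhlp rqhpz vgk jqxfp fjadn ogvk nlj zpnvy
Hunk 4: at line 1 remove [bhlp] add [uja,rtobk] -> 11 lines: eig dlk uja rtobk rqhpz vgk jqxfp fjadn ogvk nlj zpnvy
Hunk 5: at line 8 remove [ogvk,nlj] add [tjf] -> 10 lines: eig dlk uja rtobk rqhpz vgk jqxfp fjadn tjf zpnvy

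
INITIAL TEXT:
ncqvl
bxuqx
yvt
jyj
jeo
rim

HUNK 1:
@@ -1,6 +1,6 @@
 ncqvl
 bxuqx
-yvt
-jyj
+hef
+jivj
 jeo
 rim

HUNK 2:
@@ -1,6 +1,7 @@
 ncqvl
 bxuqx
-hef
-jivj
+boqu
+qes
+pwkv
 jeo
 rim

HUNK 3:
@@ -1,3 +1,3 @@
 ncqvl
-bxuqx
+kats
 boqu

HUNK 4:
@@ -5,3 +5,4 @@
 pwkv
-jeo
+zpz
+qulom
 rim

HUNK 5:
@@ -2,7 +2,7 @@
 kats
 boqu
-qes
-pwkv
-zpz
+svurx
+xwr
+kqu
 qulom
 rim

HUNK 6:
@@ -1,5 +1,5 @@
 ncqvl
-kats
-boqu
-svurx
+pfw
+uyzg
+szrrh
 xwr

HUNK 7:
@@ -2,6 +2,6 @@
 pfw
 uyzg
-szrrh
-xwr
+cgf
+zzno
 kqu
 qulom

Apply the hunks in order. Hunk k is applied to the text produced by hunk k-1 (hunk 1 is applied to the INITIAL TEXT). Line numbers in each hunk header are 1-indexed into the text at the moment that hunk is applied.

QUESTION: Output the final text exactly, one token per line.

Answer: ncqvl
pfw
uyzg
cgf
zzno
kqu
qulom
rim

Derivation:
Hunk 1: at line 1 remove [yvt,jyj] add [hef,jivj] -> 6 lines: ncqvl bxuqx hef jivj jeo rim
Hunk 2: at line 1 remove [hef,jivj] add [boqu,qes,pwkv] -> 7 lines: ncqvl bxuqx boqu qes pwkv jeo rim
Hunk 3: at line 1 remove [bxuqx] add [kats] -> 7 lines: ncqvl kats boqu qes pwkv jeo rim
Hunk 4: at line 5 remove [jeo] add [zpz,qulom] -> 8 lines: ncqvl kats boqu qes pwkv zpz qulom rim
Hunk 5: at line 2 remove [qes,pwkv,zpz] add [svurx,xwr,kqu] -> 8 lines: ncqvl kats boqu svurx xwr kqu qulom rim
Hunk 6: at line 1 remove [kats,boqu,svurx] add [pfw,uyzg,szrrh] -> 8 lines: ncqvl pfw uyzg szrrh xwr kqu qulom rim
Hunk 7: at line 2 remove [szrrh,xwr] add [cgf,zzno] -> 8 lines: ncqvl pfw uyzg cgf zzno kqu qulom rim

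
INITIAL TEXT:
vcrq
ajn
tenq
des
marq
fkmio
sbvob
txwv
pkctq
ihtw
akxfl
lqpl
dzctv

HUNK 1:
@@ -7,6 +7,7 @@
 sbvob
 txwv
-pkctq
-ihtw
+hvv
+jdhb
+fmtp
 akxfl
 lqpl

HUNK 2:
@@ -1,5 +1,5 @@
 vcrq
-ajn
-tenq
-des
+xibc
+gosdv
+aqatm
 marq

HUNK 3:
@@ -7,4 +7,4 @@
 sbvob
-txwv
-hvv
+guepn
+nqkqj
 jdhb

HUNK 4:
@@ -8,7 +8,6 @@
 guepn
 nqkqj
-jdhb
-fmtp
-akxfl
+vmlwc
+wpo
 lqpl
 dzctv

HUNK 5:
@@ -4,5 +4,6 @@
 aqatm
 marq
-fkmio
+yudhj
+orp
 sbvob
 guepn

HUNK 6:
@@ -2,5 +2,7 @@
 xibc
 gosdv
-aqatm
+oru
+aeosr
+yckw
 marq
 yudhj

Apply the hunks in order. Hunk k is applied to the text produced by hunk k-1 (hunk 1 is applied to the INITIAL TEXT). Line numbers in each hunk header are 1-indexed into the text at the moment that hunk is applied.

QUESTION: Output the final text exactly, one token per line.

Answer: vcrq
xibc
gosdv
oru
aeosr
yckw
marq
yudhj
orp
sbvob
guepn
nqkqj
vmlwc
wpo
lqpl
dzctv

Derivation:
Hunk 1: at line 7 remove [pkctq,ihtw] add [hvv,jdhb,fmtp] -> 14 lines: vcrq ajn tenq des marq fkmio sbvob txwv hvv jdhb fmtp akxfl lqpl dzctv
Hunk 2: at line 1 remove [ajn,tenq,des] add [xibc,gosdv,aqatm] -> 14 lines: vcrq xibc gosdv aqatm marq fkmio sbvob txwv hvv jdhb fmtp akxfl lqpl dzctv
Hunk 3: at line 7 remove [txwv,hvv] add [guepn,nqkqj] -> 14 lines: vcrq xibc gosdv aqatm marq fkmio sbvob guepn nqkqj jdhb fmtp akxfl lqpl dzctv
Hunk 4: at line 8 remove [jdhb,fmtp,akxfl] add [vmlwc,wpo] -> 13 lines: vcrq xibc gosdv aqatm marq fkmio sbvob guepn nqkqj vmlwc wpo lqpl dzctv
Hunk 5: at line 4 remove [fkmio] add [yudhj,orp] -> 14 lines: vcrq xibc gosdv aqatm marq yudhj orp sbvob guepn nqkqj vmlwc wpo lqpl dzctv
Hunk 6: at line 2 remove [aqatm] add [oru,aeosr,yckw] -> 16 lines: vcrq xibc gosdv oru aeosr yckw marq yudhj orp sbvob guepn nqkqj vmlwc wpo lqpl dzctv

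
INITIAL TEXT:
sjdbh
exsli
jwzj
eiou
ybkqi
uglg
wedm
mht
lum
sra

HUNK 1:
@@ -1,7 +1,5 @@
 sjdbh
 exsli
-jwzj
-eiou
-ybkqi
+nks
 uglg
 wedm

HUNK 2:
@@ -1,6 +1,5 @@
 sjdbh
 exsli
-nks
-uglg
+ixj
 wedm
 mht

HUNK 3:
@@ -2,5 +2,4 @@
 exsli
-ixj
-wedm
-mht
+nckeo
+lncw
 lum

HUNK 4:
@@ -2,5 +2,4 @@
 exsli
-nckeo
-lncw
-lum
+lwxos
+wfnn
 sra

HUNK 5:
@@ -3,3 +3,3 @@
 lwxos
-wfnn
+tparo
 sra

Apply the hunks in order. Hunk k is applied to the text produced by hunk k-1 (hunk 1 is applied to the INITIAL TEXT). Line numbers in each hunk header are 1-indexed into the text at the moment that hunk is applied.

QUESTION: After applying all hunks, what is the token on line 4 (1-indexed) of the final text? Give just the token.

Hunk 1: at line 1 remove [jwzj,eiou,ybkqi] add [nks] -> 8 lines: sjdbh exsli nks uglg wedm mht lum sra
Hunk 2: at line 1 remove [nks,uglg] add [ixj] -> 7 lines: sjdbh exsli ixj wedm mht lum sra
Hunk 3: at line 2 remove [ixj,wedm,mht] add [nckeo,lncw] -> 6 lines: sjdbh exsli nckeo lncw lum sra
Hunk 4: at line 2 remove [nckeo,lncw,lum] add [lwxos,wfnn] -> 5 lines: sjdbh exsli lwxos wfnn sra
Hunk 5: at line 3 remove [wfnn] add [tparo] -> 5 lines: sjdbh exsli lwxos tparo sra
Final line 4: tparo

Answer: tparo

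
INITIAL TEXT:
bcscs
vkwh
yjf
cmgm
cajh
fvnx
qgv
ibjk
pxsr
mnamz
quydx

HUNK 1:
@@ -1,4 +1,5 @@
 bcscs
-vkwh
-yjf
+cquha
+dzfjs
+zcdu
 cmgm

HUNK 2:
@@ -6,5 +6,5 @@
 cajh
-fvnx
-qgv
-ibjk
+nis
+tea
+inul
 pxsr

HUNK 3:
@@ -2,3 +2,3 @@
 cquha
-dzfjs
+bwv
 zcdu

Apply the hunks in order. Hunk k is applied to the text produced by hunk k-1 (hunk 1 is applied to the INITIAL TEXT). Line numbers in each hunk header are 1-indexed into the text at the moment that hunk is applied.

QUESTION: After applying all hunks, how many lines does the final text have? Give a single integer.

Hunk 1: at line 1 remove [vkwh,yjf] add [cquha,dzfjs,zcdu] -> 12 lines: bcscs cquha dzfjs zcdu cmgm cajh fvnx qgv ibjk pxsr mnamz quydx
Hunk 2: at line 6 remove [fvnx,qgv,ibjk] add [nis,tea,inul] -> 12 lines: bcscs cquha dzfjs zcdu cmgm cajh nis tea inul pxsr mnamz quydx
Hunk 3: at line 2 remove [dzfjs] add [bwv] -> 12 lines: bcscs cquha bwv zcdu cmgm cajh nis tea inul pxsr mnamz quydx
Final line count: 12

Answer: 12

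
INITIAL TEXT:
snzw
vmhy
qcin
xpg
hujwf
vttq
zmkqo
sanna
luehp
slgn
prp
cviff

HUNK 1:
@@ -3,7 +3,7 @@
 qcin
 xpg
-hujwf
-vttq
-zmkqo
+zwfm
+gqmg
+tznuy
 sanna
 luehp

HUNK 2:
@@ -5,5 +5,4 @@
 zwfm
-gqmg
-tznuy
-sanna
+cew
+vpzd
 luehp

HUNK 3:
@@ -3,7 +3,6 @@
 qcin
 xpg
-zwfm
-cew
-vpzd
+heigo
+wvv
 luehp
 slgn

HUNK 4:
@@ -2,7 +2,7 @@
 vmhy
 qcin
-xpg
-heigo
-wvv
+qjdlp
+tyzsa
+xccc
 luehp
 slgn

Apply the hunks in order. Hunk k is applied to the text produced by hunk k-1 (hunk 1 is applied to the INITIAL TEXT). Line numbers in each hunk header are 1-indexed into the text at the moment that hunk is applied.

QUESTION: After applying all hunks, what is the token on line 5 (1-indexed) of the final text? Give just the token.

Hunk 1: at line 3 remove [hujwf,vttq,zmkqo] add [zwfm,gqmg,tznuy] -> 12 lines: snzw vmhy qcin xpg zwfm gqmg tznuy sanna luehp slgn prp cviff
Hunk 2: at line 5 remove [gqmg,tznuy,sanna] add [cew,vpzd] -> 11 lines: snzw vmhy qcin xpg zwfm cew vpzd luehp slgn prp cviff
Hunk 3: at line 3 remove [zwfm,cew,vpzd] add [heigo,wvv] -> 10 lines: snzw vmhy qcin xpg heigo wvv luehp slgn prp cviff
Hunk 4: at line 2 remove [xpg,heigo,wvv] add [qjdlp,tyzsa,xccc] -> 10 lines: snzw vmhy qcin qjdlp tyzsa xccc luehp slgn prp cviff
Final line 5: tyzsa

Answer: tyzsa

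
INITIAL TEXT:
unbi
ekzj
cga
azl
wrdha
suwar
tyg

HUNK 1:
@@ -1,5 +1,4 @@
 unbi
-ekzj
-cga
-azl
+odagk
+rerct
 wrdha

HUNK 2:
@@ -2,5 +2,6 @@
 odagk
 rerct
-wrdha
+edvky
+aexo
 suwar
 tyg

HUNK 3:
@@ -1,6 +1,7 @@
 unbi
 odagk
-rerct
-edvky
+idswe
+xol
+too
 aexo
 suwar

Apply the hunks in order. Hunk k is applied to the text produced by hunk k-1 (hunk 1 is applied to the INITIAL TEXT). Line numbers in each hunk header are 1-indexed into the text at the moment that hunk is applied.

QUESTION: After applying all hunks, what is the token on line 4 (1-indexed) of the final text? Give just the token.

Hunk 1: at line 1 remove [ekzj,cga,azl] add [odagk,rerct] -> 6 lines: unbi odagk rerct wrdha suwar tyg
Hunk 2: at line 2 remove [wrdha] add [edvky,aexo] -> 7 lines: unbi odagk rerct edvky aexo suwar tyg
Hunk 3: at line 1 remove [rerct,edvky] add [idswe,xol,too] -> 8 lines: unbi odagk idswe xol too aexo suwar tyg
Final line 4: xol

Answer: xol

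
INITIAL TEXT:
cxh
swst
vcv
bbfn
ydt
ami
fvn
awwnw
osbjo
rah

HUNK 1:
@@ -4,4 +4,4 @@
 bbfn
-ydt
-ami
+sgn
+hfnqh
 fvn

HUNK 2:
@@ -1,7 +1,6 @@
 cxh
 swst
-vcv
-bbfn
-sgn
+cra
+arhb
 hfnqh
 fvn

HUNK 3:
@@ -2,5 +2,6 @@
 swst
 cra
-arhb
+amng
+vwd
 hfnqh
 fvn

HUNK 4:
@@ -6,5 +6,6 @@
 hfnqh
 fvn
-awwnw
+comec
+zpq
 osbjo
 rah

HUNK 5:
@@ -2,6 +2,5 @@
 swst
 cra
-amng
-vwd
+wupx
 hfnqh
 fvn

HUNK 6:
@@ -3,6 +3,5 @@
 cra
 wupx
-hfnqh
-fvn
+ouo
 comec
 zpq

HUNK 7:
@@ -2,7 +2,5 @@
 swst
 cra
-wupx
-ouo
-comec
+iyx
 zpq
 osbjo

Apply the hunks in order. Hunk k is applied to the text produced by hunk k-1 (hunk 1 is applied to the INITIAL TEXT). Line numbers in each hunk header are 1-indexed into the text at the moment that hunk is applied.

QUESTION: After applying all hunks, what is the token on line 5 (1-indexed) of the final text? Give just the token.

Answer: zpq

Derivation:
Hunk 1: at line 4 remove [ydt,ami] add [sgn,hfnqh] -> 10 lines: cxh swst vcv bbfn sgn hfnqh fvn awwnw osbjo rah
Hunk 2: at line 1 remove [vcv,bbfn,sgn] add [cra,arhb] -> 9 lines: cxh swst cra arhb hfnqh fvn awwnw osbjo rah
Hunk 3: at line 2 remove [arhb] add [amng,vwd] -> 10 lines: cxh swst cra amng vwd hfnqh fvn awwnw osbjo rah
Hunk 4: at line 6 remove [awwnw] add [comec,zpq] -> 11 lines: cxh swst cra amng vwd hfnqh fvn comec zpq osbjo rah
Hunk 5: at line 2 remove [amng,vwd] add [wupx] -> 10 lines: cxh swst cra wupx hfnqh fvn comec zpq osbjo rah
Hunk 6: at line 3 remove [hfnqh,fvn] add [ouo] -> 9 lines: cxh swst cra wupx ouo comec zpq osbjo rah
Hunk 7: at line 2 remove [wupx,ouo,comec] add [iyx] -> 7 lines: cxh swst cra iyx zpq osbjo rah
Final line 5: zpq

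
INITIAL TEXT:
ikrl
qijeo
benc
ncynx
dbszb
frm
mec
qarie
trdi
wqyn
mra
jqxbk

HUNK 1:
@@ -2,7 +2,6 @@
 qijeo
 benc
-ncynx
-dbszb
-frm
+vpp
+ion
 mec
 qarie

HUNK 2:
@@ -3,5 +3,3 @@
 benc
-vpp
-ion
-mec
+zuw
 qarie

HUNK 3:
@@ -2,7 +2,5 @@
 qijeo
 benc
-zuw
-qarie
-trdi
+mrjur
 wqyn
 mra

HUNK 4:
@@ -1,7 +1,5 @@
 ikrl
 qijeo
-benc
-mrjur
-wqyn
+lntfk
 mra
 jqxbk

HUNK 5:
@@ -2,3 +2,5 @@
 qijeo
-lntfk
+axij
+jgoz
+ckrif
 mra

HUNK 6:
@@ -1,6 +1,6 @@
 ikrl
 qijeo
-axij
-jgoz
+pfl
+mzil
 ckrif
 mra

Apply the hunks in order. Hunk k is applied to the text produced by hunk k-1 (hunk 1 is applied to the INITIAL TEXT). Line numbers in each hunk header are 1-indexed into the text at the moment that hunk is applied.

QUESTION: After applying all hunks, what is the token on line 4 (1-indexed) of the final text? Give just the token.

Hunk 1: at line 2 remove [ncynx,dbszb,frm] add [vpp,ion] -> 11 lines: ikrl qijeo benc vpp ion mec qarie trdi wqyn mra jqxbk
Hunk 2: at line 3 remove [vpp,ion,mec] add [zuw] -> 9 lines: ikrl qijeo benc zuw qarie trdi wqyn mra jqxbk
Hunk 3: at line 2 remove [zuw,qarie,trdi] add [mrjur] -> 7 lines: ikrl qijeo benc mrjur wqyn mra jqxbk
Hunk 4: at line 1 remove [benc,mrjur,wqyn] add [lntfk] -> 5 lines: ikrl qijeo lntfk mra jqxbk
Hunk 5: at line 2 remove [lntfk] add [axij,jgoz,ckrif] -> 7 lines: ikrl qijeo axij jgoz ckrif mra jqxbk
Hunk 6: at line 1 remove [axij,jgoz] add [pfl,mzil] -> 7 lines: ikrl qijeo pfl mzil ckrif mra jqxbk
Final line 4: mzil

Answer: mzil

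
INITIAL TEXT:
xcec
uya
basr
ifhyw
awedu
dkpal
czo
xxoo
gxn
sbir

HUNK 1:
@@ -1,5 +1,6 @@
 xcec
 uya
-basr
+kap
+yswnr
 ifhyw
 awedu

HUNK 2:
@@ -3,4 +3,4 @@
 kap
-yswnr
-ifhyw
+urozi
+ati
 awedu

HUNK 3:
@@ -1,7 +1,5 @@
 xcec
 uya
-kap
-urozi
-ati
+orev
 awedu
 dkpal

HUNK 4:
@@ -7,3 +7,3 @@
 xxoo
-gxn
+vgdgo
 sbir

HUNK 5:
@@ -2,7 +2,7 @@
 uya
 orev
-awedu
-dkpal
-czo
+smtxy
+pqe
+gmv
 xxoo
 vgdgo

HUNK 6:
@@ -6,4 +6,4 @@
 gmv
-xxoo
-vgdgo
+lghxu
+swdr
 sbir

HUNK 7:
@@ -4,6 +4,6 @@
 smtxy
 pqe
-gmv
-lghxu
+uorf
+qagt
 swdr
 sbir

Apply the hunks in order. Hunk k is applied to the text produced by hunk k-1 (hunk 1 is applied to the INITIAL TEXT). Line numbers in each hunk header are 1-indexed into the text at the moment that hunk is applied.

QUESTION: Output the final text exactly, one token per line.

Hunk 1: at line 1 remove [basr] add [kap,yswnr] -> 11 lines: xcec uya kap yswnr ifhyw awedu dkpal czo xxoo gxn sbir
Hunk 2: at line 3 remove [yswnr,ifhyw] add [urozi,ati] -> 11 lines: xcec uya kap urozi ati awedu dkpal czo xxoo gxn sbir
Hunk 3: at line 1 remove [kap,urozi,ati] add [orev] -> 9 lines: xcec uya orev awedu dkpal czo xxoo gxn sbir
Hunk 4: at line 7 remove [gxn] add [vgdgo] -> 9 lines: xcec uya orev awedu dkpal czo xxoo vgdgo sbir
Hunk 5: at line 2 remove [awedu,dkpal,czo] add [smtxy,pqe,gmv] -> 9 lines: xcec uya orev smtxy pqe gmv xxoo vgdgo sbir
Hunk 6: at line 6 remove [xxoo,vgdgo] add [lghxu,swdr] -> 9 lines: xcec uya orev smtxy pqe gmv lghxu swdr sbir
Hunk 7: at line 4 remove [gmv,lghxu] add [uorf,qagt] -> 9 lines: xcec uya orev smtxy pqe uorf qagt swdr sbir

Answer: xcec
uya
orev
smtxy
pqe
uorf
qagt
swdr
sbir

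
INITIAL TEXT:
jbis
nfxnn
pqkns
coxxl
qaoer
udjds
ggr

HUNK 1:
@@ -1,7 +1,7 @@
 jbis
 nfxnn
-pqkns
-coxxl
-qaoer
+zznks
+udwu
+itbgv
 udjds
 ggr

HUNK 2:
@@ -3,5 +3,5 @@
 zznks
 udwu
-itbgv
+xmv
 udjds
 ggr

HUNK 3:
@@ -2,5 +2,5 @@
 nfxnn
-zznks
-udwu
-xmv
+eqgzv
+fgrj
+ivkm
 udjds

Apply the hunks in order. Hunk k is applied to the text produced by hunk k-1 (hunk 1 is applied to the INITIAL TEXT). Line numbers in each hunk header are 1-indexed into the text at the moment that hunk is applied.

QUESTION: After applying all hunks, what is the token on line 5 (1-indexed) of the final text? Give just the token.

Answer: ivkm

Derivation:
Hunk 1: at line 1 remove [pqkns,coxxl,qaoer] add [zznks,udwu,itbgv] -> 7 lines: jbis nfxnn zznks udwu itbgv udjds ggr
Hunk 2: at line 3 remove [itbgv] add [xmv] -> 7 lines: jbis nfxnn zznks udwu xmv udjds ggr
Hunk 3: at line 2 remove [zznks,udwu,xmv] add [eqgzv,fgrj,ivkm] -> 7 lines: jbis nfxnn eqgzv fgrj ivkm udjds ggr
Final line 5: ivkm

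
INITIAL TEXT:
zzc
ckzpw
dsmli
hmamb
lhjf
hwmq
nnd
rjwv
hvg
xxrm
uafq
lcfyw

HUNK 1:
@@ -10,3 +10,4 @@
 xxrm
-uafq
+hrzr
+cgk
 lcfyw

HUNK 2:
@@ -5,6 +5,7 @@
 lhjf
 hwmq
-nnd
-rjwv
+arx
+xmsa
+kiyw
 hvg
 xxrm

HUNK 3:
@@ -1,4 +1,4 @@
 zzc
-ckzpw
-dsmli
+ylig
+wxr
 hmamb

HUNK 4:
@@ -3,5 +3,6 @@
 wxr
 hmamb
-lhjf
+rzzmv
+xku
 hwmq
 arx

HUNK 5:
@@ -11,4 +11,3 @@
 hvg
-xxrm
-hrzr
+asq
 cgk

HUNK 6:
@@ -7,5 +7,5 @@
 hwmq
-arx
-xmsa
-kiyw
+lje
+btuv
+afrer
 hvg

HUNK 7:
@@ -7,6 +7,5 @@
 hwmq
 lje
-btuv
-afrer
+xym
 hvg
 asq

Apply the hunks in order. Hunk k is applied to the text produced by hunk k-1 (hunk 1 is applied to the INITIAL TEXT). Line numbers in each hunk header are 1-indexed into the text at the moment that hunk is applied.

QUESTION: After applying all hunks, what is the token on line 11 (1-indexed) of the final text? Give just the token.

Answer: asq

Derivation:
Hunk 1: at line 10 remove [uafq] add [hrzr,cgk] -> 13 lines: zzc ckzpw dsmli hmamb lhjf hwmq nnd rjwv hvg xxrm hrzr cgk lcfyw
Hunk 2: at line 5 remove [nnd,rjwv] add [arx,xmsa,kiyw] -> 14 lines: zzc ckzpw dsmli hmamb lhjf hwmq arx xmsa kiyw hvg xxrm hrzr cgk lcfyw
Hunk 3: at line 1 remove [ckzpw,dsmli] add [ylig,wxr] -> 14 lines: zzc ylig wxr hmamb lhjf hwmq arx xmsa kiyw hvg xxrm hrzr cgk lcfyw
Hunk 4: at line 3 remove [lhjf] add [rzzmv,xku] -> 15 lines: zzc ylig wxr hmamb rzzmv xku hwmq arx xmsa kiyw hvg xxrm hrzr cgk lcfyw
Hunk 5: at line 11 remove [xxrm,hrzr] add [asq] -> 14 lines: zzc ylig wxr hmamb rzzmv xku hwmq arx xmsa kiyw hvg asq cgk lcfyw
Hunk 6: at line 7 remove [arx,xmsa,kiyw] add [lje,btuv,afrer] -> 14 lines: zzc ylig wxr hmamb rzzmv xku hwmq lje btuv afrer hvg asq cgk lcfyw
Hunk 7: at line 7 remove [btuv,afrer] add [xym] -> 13 lines: zzc ylig wxr hmamb rzzmv xku hwmq lje xym hvg asq cgk lcfyw
Final line 11: asq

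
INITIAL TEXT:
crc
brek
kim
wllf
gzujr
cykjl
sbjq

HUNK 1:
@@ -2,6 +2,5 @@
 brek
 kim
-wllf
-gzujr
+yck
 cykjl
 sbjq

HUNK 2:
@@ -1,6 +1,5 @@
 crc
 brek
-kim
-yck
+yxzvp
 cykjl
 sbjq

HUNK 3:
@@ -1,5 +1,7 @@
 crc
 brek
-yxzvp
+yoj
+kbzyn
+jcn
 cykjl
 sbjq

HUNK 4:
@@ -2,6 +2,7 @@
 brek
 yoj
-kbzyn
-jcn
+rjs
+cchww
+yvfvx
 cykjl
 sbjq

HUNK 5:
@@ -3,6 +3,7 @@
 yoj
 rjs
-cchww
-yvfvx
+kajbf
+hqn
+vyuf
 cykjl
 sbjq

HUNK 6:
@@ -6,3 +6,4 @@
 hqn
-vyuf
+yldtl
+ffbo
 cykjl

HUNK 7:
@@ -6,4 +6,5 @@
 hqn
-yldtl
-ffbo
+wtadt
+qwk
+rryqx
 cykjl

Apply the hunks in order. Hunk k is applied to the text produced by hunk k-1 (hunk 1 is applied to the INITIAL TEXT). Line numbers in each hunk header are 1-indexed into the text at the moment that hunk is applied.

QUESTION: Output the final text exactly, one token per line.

Answer: crc
brek
yoj
rjs
kajbf
hqn
wtadt
qwk
rryqx
cykjl
sbjq

Derivation:
Hunk 1: at line 2 remove [wllf,gzujr] add [yck] -> 6 lines: crc brek kim yck cykjl sbjq
Hunk 2: at line 1 remove [kim,yck] add [yxzvp] -> 5 lines: crc brek yxzvp cykjl sbjq
Hunk 3: at line 1 remove [yxzvp] add [yoj,kbzyn,jcn] -> 7 lines: crc brek yoj kbzyn jcn cykjl sbjq
Hunk 4: at line 2 remove [kbzyn,jcn] add [rjs,cchww,yvfvx] -> 8 lines: crc brek yoj rjs cchww yvfvx cykjl sbjq
Hunk 5: at line 3 remove [cchww,yvfvx] add [kajbf,hqn,vyuf] -> 9 lines: crc brek yoj rjs kajbf hqn vyuf cykjl sbjq
Hunk 6: at line 6 remove [vyuf] add [yldtl,ffbo] -> 10 lines: crc brek yoj rjs kajbf hqn yldtl ffbo cykjl sbjq
Hunk 7: at line 6 remove [yldtl,ffbo] add [wtadt,qwk,rryqx] -> 11 lines: crc brek yoj rjs kajbf hqn wtadt qwk rryqx cykjl sbjq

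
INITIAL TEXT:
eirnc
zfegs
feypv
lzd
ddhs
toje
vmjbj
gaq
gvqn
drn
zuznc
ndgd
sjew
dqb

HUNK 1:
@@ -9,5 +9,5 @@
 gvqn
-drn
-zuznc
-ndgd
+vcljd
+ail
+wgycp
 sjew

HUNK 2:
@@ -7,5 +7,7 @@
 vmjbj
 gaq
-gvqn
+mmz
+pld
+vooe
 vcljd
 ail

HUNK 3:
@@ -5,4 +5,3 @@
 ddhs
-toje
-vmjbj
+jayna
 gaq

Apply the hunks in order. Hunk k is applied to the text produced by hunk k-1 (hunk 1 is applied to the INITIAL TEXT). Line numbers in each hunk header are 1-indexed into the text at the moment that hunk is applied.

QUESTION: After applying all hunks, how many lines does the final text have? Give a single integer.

Hunk 1: at line 9 remove [drn,zuznc,ndgd] add [vcljd,ail,wgycp] -> 14 lines: eirnc zfegs feypv lzd ddhs toje vmjbj gaq gvqn vcljd ail wgycp sjew dqb
Hunk 2: at line 7 remove [gvqn] add [mmz,pld,vooe] -> 16 lines: eirnc zfegs feypv lzd ddhs toje vmjbj gaq mmz pld vooe vcljd ail wgycp sjew dqb
Hunk 3: at line 5 remove [toje,vmjbj] add [jayna] -> 15 lines: eirnc zfegs feypv lzd ddhs jayna gaq mmz pld vooe vcljd ail wgycp sjew dqb
Final line count: 15

Answer: 15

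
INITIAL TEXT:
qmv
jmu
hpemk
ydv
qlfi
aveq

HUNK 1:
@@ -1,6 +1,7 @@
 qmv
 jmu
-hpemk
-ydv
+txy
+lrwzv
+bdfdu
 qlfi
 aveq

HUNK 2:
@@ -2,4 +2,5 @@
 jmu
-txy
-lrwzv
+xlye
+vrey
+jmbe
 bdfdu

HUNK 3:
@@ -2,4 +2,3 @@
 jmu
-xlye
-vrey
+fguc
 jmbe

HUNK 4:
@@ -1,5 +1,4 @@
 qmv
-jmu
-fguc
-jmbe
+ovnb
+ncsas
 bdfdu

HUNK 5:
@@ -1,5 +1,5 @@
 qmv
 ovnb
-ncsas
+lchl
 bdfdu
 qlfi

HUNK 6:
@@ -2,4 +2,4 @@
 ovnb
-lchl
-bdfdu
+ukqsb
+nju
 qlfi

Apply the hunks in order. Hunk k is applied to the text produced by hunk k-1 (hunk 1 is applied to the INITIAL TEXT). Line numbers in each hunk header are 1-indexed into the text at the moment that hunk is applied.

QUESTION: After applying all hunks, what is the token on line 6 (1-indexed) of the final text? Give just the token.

Hunk 1: at line 1 remove [hpemk,ydv] add [txy,lrwzv,bdfdu] -> 7 lines: qmv jmu txy lrwzv bdfdu qlfi aveq
Hunk 2: at line 2 remove [txy,lrwzv] add [xlye,vrey,jmbe] -> 8 lines: qmv jmu xlye vrey jmbe bdfdu qlfi aveq
Hunk 3: at line 2 remove [xlye,vrey] add [fguc] -> 7 lines: qmv jmu fguc jmbe bdfdu qlfi aveq
Hunk 4: at line 1 remove [jmu,fguc,jmbe] add [ovnb,ncsas] -> 6 lines: qmv ovnb ncsas bdfdu qlfi aveq
Hunk 5: at line 1 remove [ncsas] add [lchl] -> 6 lines: qmv ovnb lchl bdfdu qlfi aveq
Hunk 6: at line 2 remove [lchl,bdfdu] add [ukqsb,nju] -> 6 lines: qmv ovnb ukqsb nju qlfi aveq
Final line 6: aveq

Answer: aveq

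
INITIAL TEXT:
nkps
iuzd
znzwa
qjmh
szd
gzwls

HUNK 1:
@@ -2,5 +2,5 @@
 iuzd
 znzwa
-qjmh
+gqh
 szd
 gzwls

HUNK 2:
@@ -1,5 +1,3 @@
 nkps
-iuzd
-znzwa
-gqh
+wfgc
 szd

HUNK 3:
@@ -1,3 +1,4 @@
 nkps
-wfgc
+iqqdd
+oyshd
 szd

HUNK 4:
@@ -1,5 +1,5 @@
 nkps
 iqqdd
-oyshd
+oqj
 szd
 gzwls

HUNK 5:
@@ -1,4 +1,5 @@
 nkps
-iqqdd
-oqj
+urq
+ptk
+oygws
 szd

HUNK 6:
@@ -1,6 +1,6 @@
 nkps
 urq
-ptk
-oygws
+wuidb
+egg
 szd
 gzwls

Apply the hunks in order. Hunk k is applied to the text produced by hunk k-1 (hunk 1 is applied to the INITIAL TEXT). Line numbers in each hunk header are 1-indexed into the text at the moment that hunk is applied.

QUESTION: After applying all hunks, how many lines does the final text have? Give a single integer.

Hunk 1: at line 2 remove [qjmh] add [gqh] -> 6 lines: nkps iuzd znzwa gqh szd gzwls
Hunk 2: at line 1 remove [iuzd,znzwa,gqh] add [wfgc] -> 4 lines: nkps wfgc szd gzwls
Hunk 3: at line 1 remove [wfgc] add [iqqdd,oyshd] -> 5 lines: nkps iqqdd oyshd szd gzwls
Hunk 4: at line 1 remove [oyshd] add [oqj] -> 5 lines: nkps iqqdd oqj szd gzwls
Hunk 5: at line 1 remove [iqqdd,oqj] add [urq,ptk,oygws] -> 6 lines: nkps urq ptk oygws szd gzwls
Hunk 6: at line 1 remove [ptk,oygws] add [wuidb,egg] -> 6 lines: nkps urq wuidb egg szd gzwls
Final line count: 6

Answer: 6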